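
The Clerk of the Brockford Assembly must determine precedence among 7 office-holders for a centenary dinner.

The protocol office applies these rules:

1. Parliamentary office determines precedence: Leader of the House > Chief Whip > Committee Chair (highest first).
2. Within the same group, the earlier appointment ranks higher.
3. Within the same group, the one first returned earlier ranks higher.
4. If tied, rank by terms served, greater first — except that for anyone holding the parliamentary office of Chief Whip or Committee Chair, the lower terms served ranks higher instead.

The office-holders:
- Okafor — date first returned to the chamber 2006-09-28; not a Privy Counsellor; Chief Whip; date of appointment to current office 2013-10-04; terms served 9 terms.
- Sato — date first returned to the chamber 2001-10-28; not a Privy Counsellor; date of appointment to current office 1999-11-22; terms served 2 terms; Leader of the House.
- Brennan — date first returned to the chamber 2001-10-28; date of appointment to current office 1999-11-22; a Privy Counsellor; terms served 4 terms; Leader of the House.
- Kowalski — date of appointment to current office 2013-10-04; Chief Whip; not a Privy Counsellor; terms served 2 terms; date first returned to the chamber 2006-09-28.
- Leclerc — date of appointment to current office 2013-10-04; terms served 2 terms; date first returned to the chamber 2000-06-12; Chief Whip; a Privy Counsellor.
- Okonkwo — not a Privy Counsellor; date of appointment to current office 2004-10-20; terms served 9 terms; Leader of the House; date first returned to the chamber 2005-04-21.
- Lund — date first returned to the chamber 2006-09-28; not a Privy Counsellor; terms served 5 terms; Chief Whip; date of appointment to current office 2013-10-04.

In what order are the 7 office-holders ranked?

Brennan, Sato, Okonkwo, Leclerc, Kowalski, Lund, Okafor

By parliamentary office: Brennan, Sato and Okonkwo (Leader of the House); then Leclerc, Kowalski, Lund and Okafor (Chief Whip).
Among Brennan, Sato and Okonkwo, by date of appointment to current office (earlier first): Brennan and Sato (1999-11-22) before Okonkwo (2004-10-20).
Brennan and Sato both have date first returned to the chamber 2001-10-28, so the next rule applies.
Among Brennan and Sato, by terms served (higher first): Brennan (4 terms) before Sato (2 terms).
Leclerc, Kowalski, Lund and Okafor all have date of appointment to current office 2013-10-04, so the next rule applies.
Among Leclerc, Kowalski, Lund and Okafor, by date first returned to the chamber (earlier first): Leclerc (2000-06-12) before Kowalski, Lund and Okafor (2006-09-28).
Among Kowalski, Lund and Okafor, by terms served (lower first) (reversed rule for this group): Kowalski (2 terms) before Lund (5 terms) before Okafor (9 terms).
Full order: Brennan, Sato, Okonkwo, Leclerc, Kowalski, Lund, Okafor.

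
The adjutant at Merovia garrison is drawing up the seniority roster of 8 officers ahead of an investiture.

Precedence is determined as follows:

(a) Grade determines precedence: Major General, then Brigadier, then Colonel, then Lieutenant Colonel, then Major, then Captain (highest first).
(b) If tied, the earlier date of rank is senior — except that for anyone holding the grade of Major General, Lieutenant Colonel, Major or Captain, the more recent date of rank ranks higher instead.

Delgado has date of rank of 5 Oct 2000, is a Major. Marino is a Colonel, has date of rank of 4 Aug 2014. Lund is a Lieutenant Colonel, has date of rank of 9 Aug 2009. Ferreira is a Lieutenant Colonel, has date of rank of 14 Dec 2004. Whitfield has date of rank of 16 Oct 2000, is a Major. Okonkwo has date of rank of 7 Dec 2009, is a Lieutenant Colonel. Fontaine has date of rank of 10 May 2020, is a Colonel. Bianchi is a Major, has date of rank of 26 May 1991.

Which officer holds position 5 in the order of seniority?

By grade: Marino and Fontaine (Colonel); then Okonkwo, Lund and Ferreira (Lieutenant Colonel); then Whitfield, Delgado and Bianchi (Major).
Among Marino and Fontaine, by date of rank (earlier first): Marino (4 Aug 2014) before Fontaine (10 May 2020).
Among Okonkwo, Lund and Ferreira, by date of rank (later first) (reversed rule for this group): Okonkwo (7 Dec 2009) before Lund (9 Aug 2009) before Ferreira (14 Dec 2004).
Among Whitfield, Delgado and Bianchi, by date of rank (later first) (reversed rule for this group): Whitfield (16 Oct 2000) before Delgado (5 Oct 2000) before Bianchi (26 May 1991).
Order: Marino, Fontaine, Okonkwo, Lund, Ferreira, Whitfield, Delgado, Bianchi.

Ferreira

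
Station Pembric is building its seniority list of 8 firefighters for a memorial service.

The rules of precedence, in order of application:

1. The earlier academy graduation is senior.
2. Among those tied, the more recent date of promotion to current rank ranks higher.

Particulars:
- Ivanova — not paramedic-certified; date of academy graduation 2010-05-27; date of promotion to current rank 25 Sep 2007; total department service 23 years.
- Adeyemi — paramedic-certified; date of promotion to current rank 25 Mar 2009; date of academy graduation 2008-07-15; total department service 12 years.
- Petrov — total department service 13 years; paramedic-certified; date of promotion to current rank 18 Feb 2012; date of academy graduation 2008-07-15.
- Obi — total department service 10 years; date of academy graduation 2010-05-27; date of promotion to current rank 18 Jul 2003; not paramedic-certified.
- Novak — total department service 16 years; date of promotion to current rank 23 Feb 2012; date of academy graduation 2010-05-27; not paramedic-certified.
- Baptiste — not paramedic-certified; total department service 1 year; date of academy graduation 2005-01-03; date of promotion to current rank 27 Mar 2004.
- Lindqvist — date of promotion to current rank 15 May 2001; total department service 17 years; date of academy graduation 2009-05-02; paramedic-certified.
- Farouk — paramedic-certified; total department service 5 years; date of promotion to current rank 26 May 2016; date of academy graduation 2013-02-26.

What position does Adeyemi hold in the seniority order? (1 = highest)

3

By date of academy graduation (earlier first): Baptiste (2005-01-03); then Petrov and Adeyemi (both 2008-07-15); then Lindqvist (2009-05-02); then Novak, Ivanova and Obi (each 2010-05-27); then Farouk (2013-02-26).
Among Petrov and Adeyemi, by date of promotion to current rank (later first): Petrov (18 Feb 2012) before Adeyemi (25 Mar 2009).
Among Novak, Ivanova and Obi, by date of promotion to current rank (later first): Novak (23 Feb 2012) before Ivanova (25 Sep 2007) before Obi (18 Jul 2003).
Order: Baptiste, Petrov, Adeyemi, Lindqvist, Novak, Ivanova, Obi, Farouk. So position 3.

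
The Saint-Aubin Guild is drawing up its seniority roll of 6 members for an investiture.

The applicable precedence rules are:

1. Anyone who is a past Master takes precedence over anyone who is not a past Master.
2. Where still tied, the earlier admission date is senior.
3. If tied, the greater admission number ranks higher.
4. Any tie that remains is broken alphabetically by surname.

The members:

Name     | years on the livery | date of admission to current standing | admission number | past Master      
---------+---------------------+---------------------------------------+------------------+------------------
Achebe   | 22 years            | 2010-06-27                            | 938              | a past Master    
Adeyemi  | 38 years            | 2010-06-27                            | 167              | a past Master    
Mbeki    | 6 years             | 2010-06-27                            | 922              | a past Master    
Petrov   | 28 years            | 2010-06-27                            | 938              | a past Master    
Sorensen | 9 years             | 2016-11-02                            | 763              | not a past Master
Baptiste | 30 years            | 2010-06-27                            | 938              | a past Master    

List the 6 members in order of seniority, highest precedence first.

By the first rule: Achebe, Baptiste, Petrov, Mbeki and Adeyemi (each a past Master); then Sorensen (not a past Master).
Achebe, Baptiste, Petrov, Mbeki and Adeyemi all have date of admission to current standing 2010-06-27, so the next rule applies.
Among Achebe, Baptiste, Petrov, Mbeki and Adeyemi, by admission number (higher first): Achebe, Baptiste and Petrov (938) before Mbeki (922) before Adeyemi (167).
Among Achebe, Baptiste and Petrov, alphabetically by surname: Achebe before Baptiste before Petrov.
Full order: Achebe, Baptiste, Petrov, Mbeki, Adeyemi, Sorensen.

Achebe, Baptiste, Petrov, Mbeki, Adeyemi, Sorensen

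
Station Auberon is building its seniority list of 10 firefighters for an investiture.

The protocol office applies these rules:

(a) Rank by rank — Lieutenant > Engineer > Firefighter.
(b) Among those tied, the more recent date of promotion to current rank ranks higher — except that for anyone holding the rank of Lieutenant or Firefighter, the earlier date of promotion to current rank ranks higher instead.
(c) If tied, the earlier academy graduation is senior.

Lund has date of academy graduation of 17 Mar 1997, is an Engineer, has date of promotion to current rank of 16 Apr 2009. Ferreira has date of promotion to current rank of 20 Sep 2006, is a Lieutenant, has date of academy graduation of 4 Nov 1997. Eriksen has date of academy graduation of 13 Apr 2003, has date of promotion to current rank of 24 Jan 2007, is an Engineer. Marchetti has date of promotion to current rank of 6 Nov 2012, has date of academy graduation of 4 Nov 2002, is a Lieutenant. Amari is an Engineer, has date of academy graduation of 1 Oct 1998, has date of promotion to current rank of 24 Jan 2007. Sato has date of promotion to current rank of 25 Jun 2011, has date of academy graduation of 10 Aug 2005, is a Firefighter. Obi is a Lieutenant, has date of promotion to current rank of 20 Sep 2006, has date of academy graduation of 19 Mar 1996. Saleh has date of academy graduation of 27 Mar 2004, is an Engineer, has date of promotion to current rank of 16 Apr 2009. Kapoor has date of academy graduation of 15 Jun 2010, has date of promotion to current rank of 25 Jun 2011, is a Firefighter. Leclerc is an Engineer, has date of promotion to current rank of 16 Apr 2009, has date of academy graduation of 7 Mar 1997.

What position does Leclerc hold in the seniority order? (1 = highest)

4

By rank: Obi, Ferreira and Marchetti (Lieutenant); then Leclerc, Lund, Saleh, Amari and Eriksen (Engineer); then Sato and Kapoor (Firefighter).
Among Obi, Ferreira and Marchetti, by date of promotion to current rank (earlier first) (reversed rule for this group): Obi and Ferreira (20 Sep 2006) before Marchetti (6 Nov 2012).
Among Obi and Ferreira, by date of academy graduation (earlier first): Obi (19 Mar 1996) before Ferreira (4 Nov 1997).
Among Leclerc, Lund, Saleh, Amari and Eriksen, by date of promotion to current rank (later first): Leclerc, Lund and Saleh (16 Apr 2009) before Amari and Eriksen (24 Jan 2007).
Among Leclerc, Lund and Saleh, by date of academy graduation (earlier first): Leclerc (7 Mar 1997) before Lund (17 Mar 1997) before Saleh (27 Mar 2004).
Among Amari and Eriksen, by date of academy graduation (earlier first): Amari (1 Oct 1998) before Eriksen (13 Apr 2003).
Sato and Kapoor both have date of promotion to current rank 25 Jun 2011, so the next rule applies.
Among Sato and Kapoor, by date of academy graduation (earlier first): Sato (10 Aug 2005) before Kapoor (15 Jun 2010).
Order: Obi, Ferreira, Marchetti, Leclerc, Lund, Saleh, Amari, Eriksen, Sato, Kapoor. So position 4.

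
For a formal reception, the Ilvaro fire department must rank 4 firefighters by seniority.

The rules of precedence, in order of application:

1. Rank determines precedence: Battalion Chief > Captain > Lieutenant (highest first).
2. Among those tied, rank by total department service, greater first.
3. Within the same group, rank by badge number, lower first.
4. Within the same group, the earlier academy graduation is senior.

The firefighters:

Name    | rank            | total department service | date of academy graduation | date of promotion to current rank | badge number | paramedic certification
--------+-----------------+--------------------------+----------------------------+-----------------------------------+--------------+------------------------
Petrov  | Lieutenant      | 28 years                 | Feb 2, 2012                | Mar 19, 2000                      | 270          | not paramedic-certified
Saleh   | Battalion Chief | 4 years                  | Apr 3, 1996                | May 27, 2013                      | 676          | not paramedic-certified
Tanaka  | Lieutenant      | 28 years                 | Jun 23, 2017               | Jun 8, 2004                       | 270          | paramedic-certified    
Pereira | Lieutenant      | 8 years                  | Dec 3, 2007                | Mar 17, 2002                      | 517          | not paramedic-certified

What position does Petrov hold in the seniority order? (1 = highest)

2

By rank: Saleh (Battalion Chief); then Petrov, Tanaka and Pereira (Lieutenant).
Among Petrov, Tanaka and Pereira, by total department service (higher first): Petrov and Tanaka (28 years) before Pereira (8 years).
Petrov and Tanaka both have badge number 270, so the next rule applies.
Among Petrov and Tanaka, by date of academy graduation (earlier first): Petrov (Feb 2, 2012) before Tanaka (Jun 23, 2017).
Order: Saleh, Petrov, Tanaka, Pereira. So position 2.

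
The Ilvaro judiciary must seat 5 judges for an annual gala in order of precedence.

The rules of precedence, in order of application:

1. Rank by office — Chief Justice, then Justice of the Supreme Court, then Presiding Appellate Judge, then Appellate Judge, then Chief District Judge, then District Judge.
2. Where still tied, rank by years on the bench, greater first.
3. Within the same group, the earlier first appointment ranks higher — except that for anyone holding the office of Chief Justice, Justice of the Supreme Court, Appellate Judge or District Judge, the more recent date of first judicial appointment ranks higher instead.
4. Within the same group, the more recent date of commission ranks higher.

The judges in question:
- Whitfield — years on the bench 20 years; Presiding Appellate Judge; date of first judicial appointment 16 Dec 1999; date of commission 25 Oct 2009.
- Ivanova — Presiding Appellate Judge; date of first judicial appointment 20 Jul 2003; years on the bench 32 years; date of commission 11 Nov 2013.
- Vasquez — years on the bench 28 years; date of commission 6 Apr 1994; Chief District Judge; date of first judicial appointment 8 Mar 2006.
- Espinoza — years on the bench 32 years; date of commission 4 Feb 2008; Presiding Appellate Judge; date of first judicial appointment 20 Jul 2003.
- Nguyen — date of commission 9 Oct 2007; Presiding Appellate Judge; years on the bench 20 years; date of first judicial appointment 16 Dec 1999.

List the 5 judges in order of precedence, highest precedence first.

By office: Ivanova, Espinoza, Whitfield and Nguyen (Presiding Appellate Judge); then Vasquez (Chief District Judge).
Among Ivanova, Espinoza, Whitfield and Nguyen, by years on the bench (higher first): Ivanova and Espinoza (32 years) before Whitfield and Nguyen (20 years).
Ivanova and Espinoza both have date of first judicial appointment 20 Jul 2003, so the next rule applies.
Among Ivanova and Espinoza, by date of commission (later first): Ivanova (11 Nov 2013) before Espinoza (4 Feb 2008).
Whitfield and Nguyen both have date of first judicial appointment 16 Dec 1999, so the next rule applies.
Among Whitfield and Nguyen, by date of commission (later first): Whitfield (25 Oct 2009) before Nguyen (9 Oct 2007).
Full order: Ivanova, Espinoza, Whitfield, Nguyen, Vasquez.

Ivanova, Espinoza, Whitfield, Nguyen, Vasquez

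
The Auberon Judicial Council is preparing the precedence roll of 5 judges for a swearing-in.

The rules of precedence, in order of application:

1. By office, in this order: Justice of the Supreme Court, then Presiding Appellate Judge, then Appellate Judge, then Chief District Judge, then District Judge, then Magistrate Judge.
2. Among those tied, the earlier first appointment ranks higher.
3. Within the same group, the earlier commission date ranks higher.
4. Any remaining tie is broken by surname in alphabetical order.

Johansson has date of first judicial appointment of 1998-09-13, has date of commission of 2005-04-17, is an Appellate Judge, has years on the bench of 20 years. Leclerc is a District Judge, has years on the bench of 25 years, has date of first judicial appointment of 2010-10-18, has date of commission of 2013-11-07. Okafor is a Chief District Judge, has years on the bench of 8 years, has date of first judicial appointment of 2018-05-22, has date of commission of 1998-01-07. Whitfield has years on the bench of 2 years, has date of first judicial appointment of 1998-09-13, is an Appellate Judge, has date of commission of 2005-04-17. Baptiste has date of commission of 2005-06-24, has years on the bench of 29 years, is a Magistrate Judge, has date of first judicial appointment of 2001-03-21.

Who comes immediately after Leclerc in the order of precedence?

Baptiste

By office: Johansson and Whitfield (Appellate Judge); then Okafor (Chief District Judge); then Leclerc (District Judge); then Baptiste (Magistrate Judge).
Johansson and Whitfield both have date of first judicial appointment 1998-09-13, so the next rule applies.
Johansson and Whitfield both have date of commission 2005-04-17, so the next rule applies.
Among Johansson and Whitfield, alphabetically by surname: Johansson before Whitfield.
Order: Johansson, Whitfield, Okafor, Leclerc, Baptiste.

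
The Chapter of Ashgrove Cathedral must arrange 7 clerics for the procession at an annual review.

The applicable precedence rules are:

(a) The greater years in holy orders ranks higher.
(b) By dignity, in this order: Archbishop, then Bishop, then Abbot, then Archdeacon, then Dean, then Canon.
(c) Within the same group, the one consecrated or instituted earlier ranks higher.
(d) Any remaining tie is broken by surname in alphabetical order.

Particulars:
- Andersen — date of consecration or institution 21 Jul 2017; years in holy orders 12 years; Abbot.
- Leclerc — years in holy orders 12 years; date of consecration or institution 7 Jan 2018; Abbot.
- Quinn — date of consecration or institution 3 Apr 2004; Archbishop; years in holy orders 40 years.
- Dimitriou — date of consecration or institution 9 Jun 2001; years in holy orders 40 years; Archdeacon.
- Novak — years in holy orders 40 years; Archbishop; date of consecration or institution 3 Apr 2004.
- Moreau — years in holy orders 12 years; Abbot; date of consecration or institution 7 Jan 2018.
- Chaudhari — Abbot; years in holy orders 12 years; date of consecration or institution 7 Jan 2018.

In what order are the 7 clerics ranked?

Novak, Quinn, Dimitriou, Andersen, Chaudhari, Leclerc, Moreau

By years in holy orders (higher first): Novak, Quinn and Dimitriou (each 40 years); then Andersen, Chaudhari, Leclerc and Moreau (each 12 years).
Among Novak, Quinn and Dimitriou, by dignity: Novak and Quinn (Archbishop) before Dimitriou (Archdeacon).
Novak and Quinn both have date of consecration or institution 3 Apr 2004, so the next rule applies.
Among Novak and Quinn, alphabetically by surname: Novak before Quinn.
Andersen, Chaudhari, Leclerc and Moreau are each Abbot, so the next rule applies.
Among Andersen, Chaudhari, Leclerc and Moreau, by date of consecration or institution (earlier first): Andersen (21 Jul 2017) before Chaudhari, Leclerc and Moreau (7 Jan 2018).
Among Chaudhari, Leclerc and Moreau, alphabetically by surname: Chaudhari before Leclerc before Moreau.
Full order: Novak, Quinn, Dimitriou, Andersen, Chaudhari, Leclerc, Moreau.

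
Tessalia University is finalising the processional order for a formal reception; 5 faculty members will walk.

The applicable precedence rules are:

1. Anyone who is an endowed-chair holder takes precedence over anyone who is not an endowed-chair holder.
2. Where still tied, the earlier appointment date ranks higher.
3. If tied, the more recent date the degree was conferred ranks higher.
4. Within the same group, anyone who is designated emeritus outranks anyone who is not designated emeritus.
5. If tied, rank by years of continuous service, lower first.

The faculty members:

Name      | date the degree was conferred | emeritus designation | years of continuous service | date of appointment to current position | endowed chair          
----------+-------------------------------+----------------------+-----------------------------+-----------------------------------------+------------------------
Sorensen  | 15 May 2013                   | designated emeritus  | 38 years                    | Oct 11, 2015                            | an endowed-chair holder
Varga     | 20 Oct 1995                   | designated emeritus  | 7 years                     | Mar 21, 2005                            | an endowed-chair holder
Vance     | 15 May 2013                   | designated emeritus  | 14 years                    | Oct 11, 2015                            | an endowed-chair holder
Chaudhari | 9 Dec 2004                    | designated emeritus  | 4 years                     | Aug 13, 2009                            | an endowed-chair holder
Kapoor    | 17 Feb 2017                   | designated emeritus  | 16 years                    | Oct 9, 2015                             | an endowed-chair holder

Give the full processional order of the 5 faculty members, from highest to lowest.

By the first rule: Varga, Chaudhari, Kapoor, Vance and Sorensen (each an endowed-chair holder).
Among Varga, Chaudhari, Kapoor, Vance and Sorensen, by date of appointment to current position (earlier first): Varga (Mar 21, 2005) before Chaudhari (Aug 13, 2009) before Kapoor (Oct 9, 2015) before Vance and Sorensen (Oct 11, 2015).
Vance and Sorensen both have date the degree was conferred 15 May 2013, so the next rule applies.
Vance and Sorensen are each designated emeritus, so the next rule applies.
Among Vance and Sorensen, by years of continuous service (lower first): Vance (14 years) before Sorensen (38 years).
Full order: Varga, Chaudhari, Kapoor, Vance, Sorensen.

Varga, Chaudhari, Kapoor, Vance, Sorensen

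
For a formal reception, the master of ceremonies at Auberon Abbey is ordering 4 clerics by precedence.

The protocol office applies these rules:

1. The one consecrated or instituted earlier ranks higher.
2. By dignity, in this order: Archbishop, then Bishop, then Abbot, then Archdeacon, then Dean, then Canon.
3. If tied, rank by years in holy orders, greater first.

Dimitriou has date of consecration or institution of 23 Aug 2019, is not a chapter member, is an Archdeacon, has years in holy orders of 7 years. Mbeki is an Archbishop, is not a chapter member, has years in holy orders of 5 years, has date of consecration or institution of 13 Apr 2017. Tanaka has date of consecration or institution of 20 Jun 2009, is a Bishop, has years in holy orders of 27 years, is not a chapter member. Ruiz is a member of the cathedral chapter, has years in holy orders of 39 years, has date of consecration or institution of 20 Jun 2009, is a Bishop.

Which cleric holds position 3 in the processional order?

Mbeki

By date of consecration or institution (earlier first): Ruiz and Tanaka (both 20 Jun 2009); then Mbeki (13 Apr 2017); then Dimitriou (23 Aug 2019).
Ruiz and Tanaka are each Bishop, so the next rule applies.
Among Ruiz and Tanaka, by years in holy orders (higher first): Ruiz (39 years) before Tanaka (27 years).
Order: Ruiz, Tanaka, Mbeki, Dimitriou.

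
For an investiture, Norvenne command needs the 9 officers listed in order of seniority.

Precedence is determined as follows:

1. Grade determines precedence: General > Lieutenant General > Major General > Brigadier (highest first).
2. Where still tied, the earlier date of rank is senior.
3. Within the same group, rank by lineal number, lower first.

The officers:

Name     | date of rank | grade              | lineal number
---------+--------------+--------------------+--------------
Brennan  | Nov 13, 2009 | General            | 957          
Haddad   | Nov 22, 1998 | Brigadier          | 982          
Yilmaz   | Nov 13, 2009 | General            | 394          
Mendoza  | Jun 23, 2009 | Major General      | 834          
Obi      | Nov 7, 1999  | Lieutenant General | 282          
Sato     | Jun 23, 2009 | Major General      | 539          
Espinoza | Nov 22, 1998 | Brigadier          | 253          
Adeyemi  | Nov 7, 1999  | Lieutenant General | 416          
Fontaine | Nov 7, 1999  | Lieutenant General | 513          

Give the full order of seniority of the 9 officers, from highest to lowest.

By grade: Yilmaz and Brennan (General); then Obi, Adeyemi and Fontaine (Lieutenant General); then Sato and Mendoza (Major General); then Espinoza and Haddad (Brigadier).
Yilmaz and Brennan both have date of rank Nov 13, 2009, so the next rule applies.
Among Yilmaz and Brennan, by lineal number (lower first): Yilmaz (394) before Brennan (957).
Obi, Adeyemi and Fontaine all have date of rank Nov 7, 1999, so the next rule applies.
Among Obi, Adeyemi and Fontaine, by lineal number (lower first): Obi (282) before Adeyemi (416) before Fontaine (513).
Sato and Mendoza both have date of rank Jun 23, 2009, so the next rule applies.
Among Sato and Mendoza, by lineal number (lower first): Sato (539) before Mendoza (834).
Espinoza and Haddad both have date of rank Nov 22, 1998, so the next rule applies.
Among Espinoza and Haddad, by lineal number (lower first): Espinoza (253) before Haddad (982).
Full order: Yilmaz, Brennan, Obi, Adeyemi, Fontaine, Sato, Mendoza, Espinoza, Haddad.

Yilmaz, Brennan, Obi, Adeyemi, Fontaine, Sato, Mendoza, Espinoza, Haddad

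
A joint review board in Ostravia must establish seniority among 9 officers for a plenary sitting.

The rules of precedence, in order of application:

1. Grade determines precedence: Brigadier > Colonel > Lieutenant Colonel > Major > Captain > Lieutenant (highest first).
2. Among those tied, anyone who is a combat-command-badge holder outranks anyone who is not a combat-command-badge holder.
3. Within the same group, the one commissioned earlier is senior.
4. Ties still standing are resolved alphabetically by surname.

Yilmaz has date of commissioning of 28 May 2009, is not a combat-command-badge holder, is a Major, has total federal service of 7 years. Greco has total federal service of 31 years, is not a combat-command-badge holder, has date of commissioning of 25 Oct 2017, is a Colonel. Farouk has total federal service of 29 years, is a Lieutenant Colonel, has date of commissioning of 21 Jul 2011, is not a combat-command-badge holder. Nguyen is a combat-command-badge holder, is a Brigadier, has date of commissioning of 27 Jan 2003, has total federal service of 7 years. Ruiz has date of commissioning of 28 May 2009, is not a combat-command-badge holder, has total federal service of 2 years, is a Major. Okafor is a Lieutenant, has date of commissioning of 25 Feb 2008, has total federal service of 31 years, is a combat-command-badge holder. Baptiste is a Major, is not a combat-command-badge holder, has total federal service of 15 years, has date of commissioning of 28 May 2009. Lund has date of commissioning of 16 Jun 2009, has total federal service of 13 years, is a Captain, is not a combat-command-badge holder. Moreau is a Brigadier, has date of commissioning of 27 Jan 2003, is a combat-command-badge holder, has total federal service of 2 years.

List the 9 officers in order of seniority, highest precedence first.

Moreau, Nguyen, Greco, Farouk, Baptiste, Ruiz, Yilmaz, Lund, Okafor

By grade: Moreau and Nguyen (Brigadier); then Greco (Colonel); then Farouk (Lieutenant Colonel); then Baptiste, Ruiz and Yilmaz (Major); then Lund (Captain); then Okafor (Lieutenant).
Moreau and Nguyen are each a combat-command-badge holder, so the next rule applies.
Moreau and Nguyen both have date of commissioning 27 Jan 2003, so the next rule applies.
Among Moreau and Nguyen, alphabetically by surname: Moreau before Nguyen.
Baptiste, Ruiz and Yilmaz are each not a combat-command-badge holder, so the next rule applies.
Baptiste, Ruiz and Yilmaz all have date of commissioning 28 May 2009, so the next rule applies.
Among Baptiste, Ruiz and Yilmaz, alphabetically by surname: Baptiste before Ruiz before Yilmaz.
Full order: Moreau, Nguyen, Greco, Farouk, Baptiste, Ruiz, Yilmaz, Lund, Okafor.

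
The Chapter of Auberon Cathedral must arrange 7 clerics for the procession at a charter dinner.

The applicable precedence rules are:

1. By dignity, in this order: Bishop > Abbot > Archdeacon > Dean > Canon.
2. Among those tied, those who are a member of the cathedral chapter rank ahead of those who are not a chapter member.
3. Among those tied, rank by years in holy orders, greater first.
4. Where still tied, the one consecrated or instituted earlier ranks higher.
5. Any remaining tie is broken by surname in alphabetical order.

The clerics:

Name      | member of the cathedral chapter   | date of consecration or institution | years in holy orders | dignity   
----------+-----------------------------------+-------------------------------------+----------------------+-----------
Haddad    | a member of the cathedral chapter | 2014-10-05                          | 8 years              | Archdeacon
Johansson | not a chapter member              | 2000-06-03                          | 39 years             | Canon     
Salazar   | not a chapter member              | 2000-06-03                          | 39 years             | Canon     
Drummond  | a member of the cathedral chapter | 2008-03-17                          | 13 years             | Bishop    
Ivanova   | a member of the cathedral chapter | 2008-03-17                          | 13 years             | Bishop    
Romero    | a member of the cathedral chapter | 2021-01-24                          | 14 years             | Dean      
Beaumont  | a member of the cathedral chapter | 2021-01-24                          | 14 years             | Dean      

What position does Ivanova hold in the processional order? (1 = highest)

2

By dignity: Drummond and Ivanova (Bishop); then Haddad (Archdeacon); then Beaumont and Romero (Dean); then Johansson and Salazar (Canon).
Drummond and Ivanova are each a member of the cathedral chapter, so the next rule applies.
Drummond and Ivanova both have years in holy orders 13 years, so the next rule applies.
Drummond and Ivanova both have date of consecration or institution 2008-03-17, so the next rule applies.
Among Drummond and Ivanova, alphabetically by surname: Drummond before Ivanova.
Beaumont and Romero are each a member of the cathedral chapter, so the next rule applies.
Beaumont and Romero both have years in holy orders 14 years, so the next rule applies.
Beaumont and Romero both have date of consecration or institution 2021-01-24, so the next rule applies.
Among Beaumont and Romero, alphabetically by surname: Beaumont before Romero.
Johansson and Salazar are each not a chapter member, so the next rule applies.
Johansson and Salazar both have years in holy orders 39 years, so the next rule applies.
Johansson and Salazar both have date of consecration or institution 2000-06-03, so the next rule applies.
Among Johansson and Salazar, alphabetically by surname: Johansson before Salazar.
Order: Drummond, Ivanova, Haddad, Beaumont, Romero, Johansson, Salazar. So position 2.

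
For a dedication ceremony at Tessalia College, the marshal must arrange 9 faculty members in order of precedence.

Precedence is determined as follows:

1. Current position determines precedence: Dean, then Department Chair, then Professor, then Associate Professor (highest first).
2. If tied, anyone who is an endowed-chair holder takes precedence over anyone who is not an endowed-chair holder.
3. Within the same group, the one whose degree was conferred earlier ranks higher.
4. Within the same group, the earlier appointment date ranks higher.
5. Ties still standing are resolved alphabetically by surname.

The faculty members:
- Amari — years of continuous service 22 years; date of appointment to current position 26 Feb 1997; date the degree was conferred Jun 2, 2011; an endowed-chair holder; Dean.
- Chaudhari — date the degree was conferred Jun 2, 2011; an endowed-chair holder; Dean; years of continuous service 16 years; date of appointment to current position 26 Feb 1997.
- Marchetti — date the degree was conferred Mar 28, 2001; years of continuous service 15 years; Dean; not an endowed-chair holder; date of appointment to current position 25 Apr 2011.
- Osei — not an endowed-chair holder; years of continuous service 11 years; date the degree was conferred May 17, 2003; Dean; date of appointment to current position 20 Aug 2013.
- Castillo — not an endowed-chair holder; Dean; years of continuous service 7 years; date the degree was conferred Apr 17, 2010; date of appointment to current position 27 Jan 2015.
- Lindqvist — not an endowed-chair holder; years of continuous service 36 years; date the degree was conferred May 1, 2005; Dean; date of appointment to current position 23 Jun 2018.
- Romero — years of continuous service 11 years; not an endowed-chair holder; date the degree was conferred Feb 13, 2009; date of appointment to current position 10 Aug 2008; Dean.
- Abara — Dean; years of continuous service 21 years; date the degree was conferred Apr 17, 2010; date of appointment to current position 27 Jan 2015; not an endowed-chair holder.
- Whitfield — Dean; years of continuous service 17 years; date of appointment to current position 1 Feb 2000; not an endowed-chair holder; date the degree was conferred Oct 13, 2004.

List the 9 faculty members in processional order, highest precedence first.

By current position: Amari, Chaudhari, Marchetti, Osei, Whitfield, Lindqvist, Romero, Abara and Castillo (Dean).
Among Amari, Chaudhari, Marchetti, Osei, Whitfield, Lindqvist, Romero, Abara and Castillo, an endowed-chair holder before not an endowed-chair holder: Amari and Chaudhari (an endowed-chair holder) before Marchetti, Osei, Whitfield, Lindqvist, Romero, Abara and Castillo (not an endowed-chair holder).
Amari and Chaudhari both have date the degree was conferred Jun 2, 2011, so the next rule applies.
Amari and Chaudhari both have date of appointment to current position 26 Feb 1997, so the next rule applies.
Among Amari and Chaudhari, alphabetically by surname: Amari before Chaudhari.
Among Marchetti, Osei, Whitfield, Lindqvist, Romero, Abara and Castillo, by date the degree was conferred (earlier first): Marchetti (Mar 28, 2001) before Osei (May 17, 2003) before Whitfield (Oct 13, 2004) before Lindqvist (May 1, 2005) before Romero (Feb 13, 2009) before Abara and Castillo (Apr 17, 2010).
Abara and Castillo both have date of appointment to current position 27 Jan 2015, so the next rule applies.
Among Abara and Castillo, alphabetically by surname: Abara before Castillo.
Full order: Amari, Chaudhari, Marchetti, Osei, Whitfield, Lindqvist, Romero, Abara, Castillo.

Amari, Chaudhari, Marchetti, Osei, Whitfield, Lindqvist, Romero, Abara, Castillo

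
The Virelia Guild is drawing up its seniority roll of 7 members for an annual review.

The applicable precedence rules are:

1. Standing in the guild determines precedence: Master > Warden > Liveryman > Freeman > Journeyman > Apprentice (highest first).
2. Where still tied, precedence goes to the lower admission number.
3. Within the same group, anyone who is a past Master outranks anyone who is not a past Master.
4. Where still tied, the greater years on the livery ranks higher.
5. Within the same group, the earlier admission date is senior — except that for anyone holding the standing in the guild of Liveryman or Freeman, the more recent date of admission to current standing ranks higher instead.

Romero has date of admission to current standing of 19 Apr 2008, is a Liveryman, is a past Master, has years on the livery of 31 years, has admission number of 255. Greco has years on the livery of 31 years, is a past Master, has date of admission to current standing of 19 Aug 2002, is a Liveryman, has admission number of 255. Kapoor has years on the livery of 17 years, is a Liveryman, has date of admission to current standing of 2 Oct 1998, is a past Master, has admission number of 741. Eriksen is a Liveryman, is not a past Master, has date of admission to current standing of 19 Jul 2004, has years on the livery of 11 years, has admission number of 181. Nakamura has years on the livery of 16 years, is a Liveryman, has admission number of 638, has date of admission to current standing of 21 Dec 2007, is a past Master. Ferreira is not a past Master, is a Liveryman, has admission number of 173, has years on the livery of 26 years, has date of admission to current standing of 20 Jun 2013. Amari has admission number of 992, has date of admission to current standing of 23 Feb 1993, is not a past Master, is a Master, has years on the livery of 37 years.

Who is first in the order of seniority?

By standing in the guild: Amari (Master); then Ferreira, Eriksen, Romero, Greco, Nakamura and Kapoor (Liveryman).
Among Ferreira, Eriksen, Romero, Greco, Nakamura and Kapoor, by admission number (lower first): Ferreira (173) before Eriksen (181) before Romero and Greco (255) before Nakamura (638) before Kapoor (741).
Romero and Greco are each a past Master, so the next rule applies.
Romero and Greco both have years on the livery 31 years, so the next rule applies.
Among Romero and Greco, by date of admission to current standing (later first) (reversed rule for this group): Romero (19 Apr 2008) before Greco (19 Aug 2002).
Order: Amari, Ferreira, Eriksen, Romero, Greco, Nakamura, Kapoor.

Amari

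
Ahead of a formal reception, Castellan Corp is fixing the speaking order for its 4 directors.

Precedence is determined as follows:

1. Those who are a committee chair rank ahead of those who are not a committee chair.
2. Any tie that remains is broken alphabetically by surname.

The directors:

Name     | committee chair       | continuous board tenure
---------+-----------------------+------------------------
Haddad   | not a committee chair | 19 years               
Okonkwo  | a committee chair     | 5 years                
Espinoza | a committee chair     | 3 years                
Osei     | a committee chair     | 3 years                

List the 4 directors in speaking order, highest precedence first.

By the first rule: Espinoza, Okonkwo and Osei (each a committee chair); then Haddad (not a committee chair).
Among Espinoza, Okonkwo and Osei, alphabetically by surname: Espinoza before Okonkwo before Osei.
Full order: Espinoza, Okonkwo, Osei, Haddad.

Espinoza, Okonkwo, Osei, Haddad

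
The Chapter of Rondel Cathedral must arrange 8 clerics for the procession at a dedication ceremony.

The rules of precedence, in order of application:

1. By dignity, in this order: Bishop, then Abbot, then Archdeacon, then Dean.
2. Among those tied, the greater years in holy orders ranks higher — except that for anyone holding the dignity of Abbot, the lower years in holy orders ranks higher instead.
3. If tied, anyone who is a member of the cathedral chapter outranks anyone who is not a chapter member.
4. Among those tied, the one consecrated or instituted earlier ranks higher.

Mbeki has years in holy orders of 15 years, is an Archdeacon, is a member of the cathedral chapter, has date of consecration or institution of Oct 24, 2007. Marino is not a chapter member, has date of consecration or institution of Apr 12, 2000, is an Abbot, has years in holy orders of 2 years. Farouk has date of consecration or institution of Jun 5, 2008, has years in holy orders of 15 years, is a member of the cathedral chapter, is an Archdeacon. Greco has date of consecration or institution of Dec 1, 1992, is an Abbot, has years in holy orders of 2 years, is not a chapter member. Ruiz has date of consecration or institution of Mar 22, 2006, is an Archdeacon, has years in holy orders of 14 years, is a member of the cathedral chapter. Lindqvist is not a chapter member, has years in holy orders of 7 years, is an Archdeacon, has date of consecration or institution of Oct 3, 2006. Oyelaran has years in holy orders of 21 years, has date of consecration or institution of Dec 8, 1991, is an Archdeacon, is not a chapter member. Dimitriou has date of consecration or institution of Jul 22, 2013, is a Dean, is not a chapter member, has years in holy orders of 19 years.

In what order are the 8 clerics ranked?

By dignity: Greco and Marino (Abbot); then Oyelaran, Mbeki, Farouk, Ruiz and Lindqvist (Archdeacon); then Dimitriou (Dean).
Greco and Marino both have years in holy orders 2 years, so the next rule applies.
Greco and Marino are each not a chapter member, so the next rule applies.
Among Greco and Marino, by date of consecration or institution (earlier first): Greco (Dec 1, 1992) before Marino (Apr 12, 2000).
Among Oyelaran, Mbeki, Farouk, Ruiz and Lindqvist, by years in holy orders (higher first): Oyelaran (21 years) before Mbeki and Farouk (15 years) before Ruiz (14 years) before Lindqvist (7 years).
Mbeki and Farouk are each a member of the cathedral chapter, so the next rule applies.
Among Mbeki and Farouk, by date of consecration or institution (earlier first): Mbeki (Oct 24, 2007) before Farouk (Jun 5, 2008).
Full order: Greco, Marino, Oyelaran, Mbeki, Farouk, Ruiz, Lindqvist, Dimitriou.

Greco, Marino, Oyelaran, Mbeki, Farouk, Ruiz, Lindqvist, Dimitriou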